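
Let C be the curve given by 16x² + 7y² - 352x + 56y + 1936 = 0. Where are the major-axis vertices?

(11, -8) and (11, 0)

Group the x- and y-terms: 16(x² - 22x) + 7(y² + 8y) = -1936
Completing the square gives 16(x - 11)² + 7(y + 4)² = -1936 + 1936 + 112 = 112.
Divide through by 112 to get (x - 11)²/7 + (y + 4)²/16 = 1.
Ellipse, center (11, -4), major axis vertical; a² = 16, b² = 7.
a = 4. Vertices at (h, k ± a).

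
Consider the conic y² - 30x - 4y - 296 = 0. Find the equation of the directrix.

Only y is squared. Complete the square in y: (y - 2)² = 30(x + 10).
Vertex (-10, 2); 4p = 30 so p = 15/2. Opens right.
Directrix is the vertical line x = h − p = -10 − (15/2) = -35/2.

x = -35/2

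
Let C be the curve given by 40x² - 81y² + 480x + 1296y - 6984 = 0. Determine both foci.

(-17, 8) and (5, 8)

Collect terms: 40(x² + 12x) -81(y² - 16y) = 6984
Complete the square: 40(x + 6)² -81(y - 8)² = 6984 + 1440 - 5184 = 3240
Divide by 3240: (x + 6)²/81 - (y - 8)²/40 = 1
Hyperbola, center (-6, 8), transverse axis horizontal; a² = 81, b² = 40.
c² = a² + b² = 81 + 40 = 121, so c = 11.
Foci lie on the horizontal axis through the center: (h ± c, k).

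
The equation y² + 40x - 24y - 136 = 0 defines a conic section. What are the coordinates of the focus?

(-3, 12)

Only y is squared. Complete the square in y: (y - 12)² = -40(x - 7).
Vertex (7, 12); 4p = -40 so p = -10. Opens left.
Focus is p units from the vertex along the axis: (h + p, k).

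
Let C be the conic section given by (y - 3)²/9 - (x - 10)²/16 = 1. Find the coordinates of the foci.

(10, -2) and (10, 8)

Center (10, 3). The positive term is the y-term, so the transverse axis is vertical; a² = 9, b² = 16.
c² = a² + b² = 9 + 16 = 25, so c = 5.
Foci lie on the vertical axis through the center: (h, k ± c).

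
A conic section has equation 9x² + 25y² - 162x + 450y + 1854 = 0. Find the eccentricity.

e = 4/5

Collect terms: 9(x² - 18x) + 25(y² + 18y) = -1854
Complete the square in x and y: 9(x - 9)² + 25(y + 9)² = -1854 + 729 + 2025 = 900
Divide by 900: (x - 9)²/100 + (y + 9)²/36 = 1
Ellipse, center (9, -9), major axis horizontal; a² = 100, b² = 36.
c² = a² - b² = 64, so c = 8.
e = c/a = 8/10 = 4/5.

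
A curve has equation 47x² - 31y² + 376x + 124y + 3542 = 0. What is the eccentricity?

e = √3666/47

Group the x- and y-terms: 47(x² + 8x) -31(y² - 4y) = -3542
Completing the square gives 47(x + 4)² -31(y - 2)² = -3542 + 752 - 124 = -2914.
Divide through by -2914 to get (y - 2)²/94 - (x + 4)²/62 = 1.
Hyperbola, center (-4, 2), transverse axis vertical; a² = 94, b² = 62.
c² = a² + b² = 156, so c = 2√39.
e = c/a = 2√39/√94 = √3666/47.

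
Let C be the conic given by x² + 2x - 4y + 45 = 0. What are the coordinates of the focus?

(-1, 12)

Only x is squared. Complete the square in x: (x + 1)² = 4(y - 11).
Vertex (-1, 11); 4p = 4 so p = 1. Opens up.
Focus is p units from the vertex along the axis: (h, k + p).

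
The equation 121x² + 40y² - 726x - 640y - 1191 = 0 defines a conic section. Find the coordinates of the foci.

(3, -1) and (3, 17)

Group the x- and y-terms: 121(x² - 6x) + 40(y² - 16y) = 1191
Completing the square gives 121(x - 3)² + 40(y - 8)² = 1191 + 1089 + 2560 = 4840.
Dividing both sides by 4840: (x - 3)²/40 + (y - 8)²/121 = 1
Ellipse, center (3, 8), major axis vertical; a² = 121, b² = 40.
c² = a² - b² = 121 - 40 = 81, so c = 9.
Foci lie on the vertical axis through the center: (h, k ± c).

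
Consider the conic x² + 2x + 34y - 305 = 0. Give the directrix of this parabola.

y = 35/2

Only x is squared. Complete the square in x: (x + 1)² = -34(y - 9).
Vertex (-1, 9); 4p = -34 so p = -17/2. Opens down.
Directrix is the horizontal line y = k − p = 9 − (-17/2) = 35/2.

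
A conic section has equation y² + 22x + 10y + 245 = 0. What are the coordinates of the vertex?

Only y is squared. Complete the square in y: (y + 5)² = -22(x + 10).
Vertex (-10, -5); 4p = -22 so p = -11/2. Opens left.

(-10, -5)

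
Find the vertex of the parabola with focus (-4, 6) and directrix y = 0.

The vertex is the midpoint between the focus and the directrix along the axis of symmetry.
Axis is vertical (directrix is horizontal). Vertex y-coordinate = (6 + 0)/2 = 3; x-coordinate = -4.

(-4, 3)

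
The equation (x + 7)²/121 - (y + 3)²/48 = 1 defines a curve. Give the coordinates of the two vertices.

(-18, -3) and (4, -3)

Center (-7, -3). The positive term is the x-term, so the transverse axis is horizontal; a² = 121, b² = 48.
a = 11. Vertices at (h ± a, k).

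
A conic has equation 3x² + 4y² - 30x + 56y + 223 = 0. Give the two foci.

3(x² - 10x) + 4(y² + 14y) = -223
Completing the square gives 3(x - 5)² + 4(y + 7)² = -223 + 75 + 196 = 48.
Divide by 48: (x - 5)²/16 + (y + 7)²/12 = 1
Ellipse, center (5, -7), major axis horizontal; a² = 16, b² = 12.
c² = a² - b² = 16 - 12 = 4, so c = 2.
Foci lie on the horizontal axis through the center: (h ± c, k).

(3, -7) and (7, -7)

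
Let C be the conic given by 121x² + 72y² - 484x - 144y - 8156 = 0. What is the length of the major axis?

22

Rearranging, 121(x² - 4x) + 72(y² - 2y) = 8156.
Complete the square in x and y: 121(x - 2)² + 72(y - 1)² = 8156 + 484 + 72 = 8712
Dividing both sides by 8712: (x - 2)²/72 + (y - 1)²/121 = 1
Ellipse, center (2, 1), major axis vertical; a² = 121, b² = 72.
a² = 121 so a = 11; the major axis has length 2a = 22.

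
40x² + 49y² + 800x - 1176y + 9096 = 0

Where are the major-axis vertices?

(-17, 12) and (-3, 12)

Rearranging, 40(x² + 20x) + 49(y² - 24y) = -9096.
Complete the square: 40(x + 10)² + 49(y - 12)² = -9096 + 4000 + 7056 = 1960
Divide by 1960: (x + 10)²/49 + (y - 12)²/40 = 1
Ellipse, center (-10, 12), major axis horizontal; a² = 49, b² = 40.
a = 7. Vertices at (h ± a, k).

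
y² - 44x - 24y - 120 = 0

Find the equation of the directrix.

x = -17

Only y is squared. Complete the square in y: (y - 12)² = 44(x + 6).
Vertex (-6, 12); 4p = 44 so p = 11. Opens right.
Directrix is the vertical line x = h − p = -6 − (11) = -17.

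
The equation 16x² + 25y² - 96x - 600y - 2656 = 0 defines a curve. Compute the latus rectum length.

Collect terms: 16(x² - 6x) + 25(y² - 24y) = 2656
16(x - 3)² + 25(y - 12)² = 2656 + 144 + 3600 = 6400
Divide through by 6400 to get (x - 3)²/400 + (y - 12)²/256 = 1.
Ellipse, center (3, 12), major axis horizontal; a² = 400, b² = 256.
Latus rectum length = 2b²/a = 2·256/20 = 128/5.

128/5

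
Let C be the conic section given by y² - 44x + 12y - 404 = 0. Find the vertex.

Only y is squared. Complete the square in y: (y + 6)² = 44(x + 10).
Vertex (-10, -6); 4p = 44 so p = 11. Opens right.

(-10, -6)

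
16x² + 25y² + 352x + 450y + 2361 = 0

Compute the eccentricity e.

Collect terms: 16(x² + 22x) + 25(y² + 18y) = -2361
Complete the square in x and y: 16(x + 11)² + 25(y + 9)² = -2361 + 1936 + 2025 = 1600
Divide through by 1600 to get (x + 11)²/100 + (y + 9)²/64 = 1.
Ellipse, center (-11, -9), major axis horizontal; a² = 100, b² = 64.
c² = a² - b² = 36, so c = 6.
e = c/a = 6/10 = 3/5.

e = 3/5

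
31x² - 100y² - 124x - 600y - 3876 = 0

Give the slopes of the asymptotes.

31(x² - 4x) -100(y² + 6y) = 3876
31(x - 2)² -100(y + 3)² = 3876 + 124 - 900 = 3100
Divide through by 3100 to get (x - 2)²/100 - (y + 3)²/31 = 1.
Hyperbola, center (2, -3), transverse axis horizontal; a² = 100, b² = 31.
For a horizontal hyperbola the asymptotes have slope ±b/a.
Here that is ±√31/10.

√31/10 and -√31/10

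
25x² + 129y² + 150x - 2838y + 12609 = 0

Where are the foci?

(-3 - 2√26, 11) and (-3 + 2√26, 11)

25(x² + 6x) + 129(y² - 22y) = -12609
Completing the square gives 25(x + 3)² + 129(y - 11)² = -12609 + 225 + 15609 = 3225.
Divide through by 3225 to get (x + 3)²/129 + (y - 11)²/25 = 1.
Ellipse, center (-3, 11), major axis horizontal; a² = 129, b² = 25.
c² = a² - b² = 129 - 25 = 104, so c = 2√26.
Foci lie on the horizontal axis through the center: (h ± c, k).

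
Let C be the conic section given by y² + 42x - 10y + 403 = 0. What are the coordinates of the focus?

Only y is squared. Complete the square in y: (y - 5)² = -42(x + 9).
Vertex (-9, 5); 4p = -42 so p = -21/2. Opens left.
Focus is p units from the vertex along the axis: (h + p, k).

(-39/2, 5)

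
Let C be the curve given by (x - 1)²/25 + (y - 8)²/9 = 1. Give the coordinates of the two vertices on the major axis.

Center (1, 8). The larger denominator 25 sits under the x-term, so the major axis is horizontal; a² = 25, b² = 9.
a = 5. Vertices at (h ± a, k).

(-4, 8) and (6, 8)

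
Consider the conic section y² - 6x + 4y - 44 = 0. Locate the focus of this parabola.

Only y is squared. Complete the square in y: (y + 2)² = 6(x + 8).
Vertex (-8, -2); 4p = 6 so p = 3/2. Opens right.
Focus is p units from the vertex along the axis: (h + p, k).

(-13/2, -2)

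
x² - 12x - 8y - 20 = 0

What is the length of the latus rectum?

Only x is squared. Complete the square in x: (x - 6)² = 8(y + 7).
Vertex (6, -7); 4p = 8 so p = 2. Opens up.
Latus rectum length = |4p| = 8.

8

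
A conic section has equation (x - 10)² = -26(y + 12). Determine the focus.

(10, -37/2)

Vertex (10, -12); 4p = -26 so p = -13/2. Opens down.
Focus is p units from the vertex along the axis: (h, k + p).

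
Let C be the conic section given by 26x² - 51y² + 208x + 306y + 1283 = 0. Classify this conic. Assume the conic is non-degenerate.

hyperbola

No xy term. Coefficients of x² and y² are A = 26, C = -51.
A and C have opposite signs ⇒ hyperbola.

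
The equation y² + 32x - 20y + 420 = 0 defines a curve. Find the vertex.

(-10, 10)

Only y is squared. Complete the square in y: (y - 10)² = -32(x + 10).
Vertex (-10, 10); 4p = -32 so p = -8. Opens left.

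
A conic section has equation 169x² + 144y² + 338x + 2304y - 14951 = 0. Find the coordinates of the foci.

Group the x- and y-terms: 169(x² + 2x) + 144(y² + 16y) = 14951
Completing the square gives 169(x + 1)² + 144(y + 8)² = 14951 + 169 + 9216 = 24336.
Divide through by 24336 to get (x + 1)²/144 + (y + 8)²/169 = 1.
Ellipse, center (-1, -8), major axis vertical; a² = 169, b² = 144.
c² = a² - b² = 169 - 144 = 25, so c = 5.
Foci lie on the vertical axis through the center: (h, k ± c).

(-1, -13) and (-1, -3)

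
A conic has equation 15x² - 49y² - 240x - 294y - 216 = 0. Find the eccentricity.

15(x² - 16x) -49(y² + 6y) = 216
Complete the square in x and y: 15(x - 8)² -49(y + 3)² = 216 + 960 - 441 = 735
Divide by 735: (x - 8)²/49 - (y + 3)²/15 = 1
Hyperbola, center (8, -3), transverse axis horizontal; a² = 49, b² = 15.
c² = a² + b² = 64, so c = 8.
e = c/a = 8/7.

e = 8/7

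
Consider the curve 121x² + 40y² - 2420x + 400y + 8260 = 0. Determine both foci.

(10, -14) and (10, 4)

Rearranging, 121(x² - 20x) + 40(y² + 10y) = -8260.
Complete the square in x and y: 121(x - 10)² + 40(y + 5)² = -8260 + 12100 + 1000 = 4840
Divide through by 4840 to get (x - 10)²/40 + (y + 5)²/121 = 1.
Ellipse, center (10, -5), major axis vertical; a² = 121, b² = 40.
c² = a² - b² = 121 - 40 = 81, so c = 9.
Foci lie on the vertical axis through the center: (h, k ± c).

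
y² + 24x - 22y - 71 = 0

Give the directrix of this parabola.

Only y is squared. Complete the square in y: (y - 11)² = -24(x - 8).
Vertex (8, 11); 4p = -24 so p = -6. Opens left.
Directrix is the vertical line x = h − p = 8 − (-6) = 14.

x = 14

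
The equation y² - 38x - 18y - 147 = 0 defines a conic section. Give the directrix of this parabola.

x = -31/2

Only y is squared. Complete the square in y: (y - 9)² = 38(x + 6).
Vertex (-6, 9); 4p = 38 so p = 19/2. Opens right.
Directrix is the vertical line x = h − p = -6 − (19/2) = -31/2.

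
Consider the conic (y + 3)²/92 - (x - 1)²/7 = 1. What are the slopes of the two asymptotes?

2√161/7 and -2√161/7

Center (1, -3). The positive term is the y-term, so the transverse axis is vertical; a² = 92, b² = 7.
For a vertical hyperbola the asymptotes have slope ±a/b.
Here that is ±2√23/√7 = ±2√161/7.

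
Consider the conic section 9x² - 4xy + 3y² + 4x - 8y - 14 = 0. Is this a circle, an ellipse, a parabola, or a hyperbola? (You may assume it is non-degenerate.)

ellipse

A = 9, B = -4, C = 3.
Discriminant B² − 4AC = (-4)² − 4·9·3 = -92.
B² − 4AC < 0 ⇒ ellipse.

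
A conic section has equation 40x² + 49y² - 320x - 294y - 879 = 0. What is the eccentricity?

e = 3/7

Group the x- and y-terms: 40(x² - 8x) + 49(y² - 6y) = 879
Complete the square: 40(x - 4)² + 49(y - 3)² = 879 + 640 + 441 = 1960
Divide through by 1960 to get (x - 4)²/49 + (y - 3)²/40 = 1.
Ellipse, center (4, 3), major axis horizontal; a² = 49, b² = 40.
c² = a² - b² = 9, so c = 3.
e = c/a = 3/7.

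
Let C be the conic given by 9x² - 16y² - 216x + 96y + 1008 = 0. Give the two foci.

Group: 9(x² - 24x) -16(y² - 6y) = -1008
Completing the square gives 9(x - 12)² -16(y - 3)² = -1008 + 1296 - 144 = 144.
Dividing both sides by 144: (x - 12)²/16 - (y - 3)²/9 = 1
Hyperbola, center (12, 3), transverse axis horizontal; a² = 16, b² = 9.
c² = a² + b² = 16 + 9 = 25, so c = 5.
Foci lie on the horizontal axis through the center: (h ± c, k).

(7, 3) and (17, 3)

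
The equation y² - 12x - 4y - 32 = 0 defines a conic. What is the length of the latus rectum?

12

Only y is squared. Complete the square in y: (y - 2)² = 12(x + 3).
Vertex (-3, 2); 4p = 12 so p = 3. Opens right.
Latus rectum length = |4p| = 12.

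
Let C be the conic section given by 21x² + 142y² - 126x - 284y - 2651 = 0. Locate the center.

(3, 1)

Collect terms: 21(x² - 6x) + 142(y² - 2y) = 2651
21(x - 3)² + 142(y - 1)² = 2651 + 189 + 142 = 2982
Dividing both sides by 2982: (x - 3)²/142 + (y - 1)²/21 = 1
Ellipse with center (3, 1).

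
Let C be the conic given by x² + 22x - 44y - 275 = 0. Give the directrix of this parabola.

y = -20

Only x is squared. Complete the square in x: (x + 11)² = 44(y + 9).
Vertex (-11, -9); 4p = 44 so p = 11. Opens up.
Directrix is the horizontal line y = k − p = -9 − (11) = -20.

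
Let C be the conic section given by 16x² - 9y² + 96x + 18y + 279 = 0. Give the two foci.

Group the x- and y-terms: 16(x² + 6x) -9(y² - 2y) = -279
16(x + 3)² -9(y - 1)² = -279 + 144 - 9 = -144
Divide by -144: (y - 1)²/16 - (x + 3)²/9 = 1
Hyperbola, center (-3, 1), transverse axis vertical; a² = 16, b² = 9.
c² = a² + b² = 16 + 9 = 25, so c = 5.
Foci lie on the vertical axis through the center: (h, k ± c).

(-3, -4) and (-3, 6)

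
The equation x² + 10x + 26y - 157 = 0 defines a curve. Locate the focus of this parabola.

Only x is squared. Complete the square in x: (x + 5)² = -26(y - 7).
Vertex (-5, 7); 4p = -26 so p = -13/2. Opens down.
Focus is p units from the vertex along the axis: (h, k + p).

(-5, 1/2)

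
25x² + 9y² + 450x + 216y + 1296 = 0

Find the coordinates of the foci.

(-9, -24) and (-9, 0)

Collect terms: 25(x² + 18x) + 9(y² + 24y) = -1296
Complete the square in x and y: 25(x + 9)² + 9(y + 12)² = -1296 + 2025 + 1296 = 2025
Divide by 2025: (x + 9)²/81 + (y + 12)²/225 = 1
Ellipse, center (-9, -12), major axis vertical; a² = 225, b² = 81.
c² = a² - b² = 225 - 81 = 144, so c = 12.
Foci lie on the vertical axis through the center: (h, k ± c).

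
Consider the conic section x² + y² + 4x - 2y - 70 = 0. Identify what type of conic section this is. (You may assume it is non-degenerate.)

No xy term. Coefficients of x² and y² are A = 1, C = 1.
A = C (same sign) ⇒ circle.

circle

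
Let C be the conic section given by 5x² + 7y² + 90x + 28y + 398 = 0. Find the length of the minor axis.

Collect terms: 5(x² + 18x) + 7(y² + 4y) = -398
5(x + 9)² + 7(y + 2)² = -398 + 405 + 28 = 35
Dividing both sides by 35: (x + 9)²/7 + (y + 2)²/5 = 1
Ellipse, center (-9, -2), major axis horizontal; a² = 7, b² = 5.
b² = 5 so b = √5; the minor axis has length 2b = 2√5.

2√5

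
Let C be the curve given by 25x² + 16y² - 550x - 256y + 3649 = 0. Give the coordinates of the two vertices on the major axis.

Collect terms: 25(x² - 22x) + 16(y² - 16y) = -3649
Completing the square gives 25(x - 11)² + 16(y - 8)² = -3649 + 3025 + 1024 = 400.
Dividing both sides by 400: (x - 11)²/16 + (y - 8)²/25 = 1
Ellipse, center (11, 8), major axis vertical; a² = 25, b² = 16.
a = 5. Vertices at (h, k ± a).

(11, 3) and (11, 13)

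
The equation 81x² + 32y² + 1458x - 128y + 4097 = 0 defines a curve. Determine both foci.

Group the x- and y-terms: 81(x² + 18x) + 32(y² - 4y) = -4097
Complete the square in x and y: 81(x + 9)² + 32(y - 2)² = -4097 + 6561 + 128 = 2592
Dividing both sides by 2592: (x + 9)²/32 + (y - 2)²/81 = 1
Ellipse, center (-9, 2), major axis vertical; a² = 81, b² = 32.
c² = a² - b² = 81 - 32 = 49, so c = 7.
Foci lie on the vertical axis through the center: (h, k ± c).

(-9, -5) and (-9, 9)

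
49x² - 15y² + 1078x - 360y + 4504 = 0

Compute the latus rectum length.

Collect terms: 49(x² + 22x) -15(y² + 24y) = -4504
Completing the square gives 49(x + 11)² -15(y + 12)² = -4504 + 5929 - 2160 = -735.
Dividing both sides by -735: (y + 12)²/49 - (x + 11)²/15 = 1
Hyperbola, center (-11, -12), transverse axis vertical; a² = 49, b² = 15.
Latus rectum length = 2b²/a = 2·15/7 = 30/7.

30/7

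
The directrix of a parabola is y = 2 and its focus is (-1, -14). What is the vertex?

(-1, -6)

The vertex is the midpoint between the focus and the directrix along the axis of symmetry.
Axis is vertical (directrix is horizontal). Vertex y-coordinate = (-14 + 2)/2 = -6; x-coordinate = -1.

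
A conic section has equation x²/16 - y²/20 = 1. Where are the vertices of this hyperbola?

(-4, 0) and (4, 0)

Center (0, 0). The positive term is the x-term, so the transverse axis is horizontal; a² = 16, b² = 20.
a = 4. Vertices at (h ± a, k).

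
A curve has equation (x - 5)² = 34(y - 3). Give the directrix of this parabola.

y = -11/2

Vertex (5, 3); 4p = 34 so p = 17/2. Opens up.
Directrix is the horizontal line y = k − p = 3 − (17/2) = -11/2.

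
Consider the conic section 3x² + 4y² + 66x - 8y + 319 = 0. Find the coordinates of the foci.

Group: 3(x² + 22x) + 4(y² - 2y) = -319
Complete the square: 3(x + 11)² + 4(y - 1)² = -319 + 363 + 4 = 48
Dividing both sides by 48: (x + 11)²/16 + (y - 1)²/12 = 1
Ellipse, center (-11, 1), major axis horizontal; a² = 16, b² = 12.
c² = a² - b² = 16 - 12 = 4, so c = 2.
Foci lie on the horizontal axis through the center: (h ± c, k).

(-13, 1) and (-9, 1)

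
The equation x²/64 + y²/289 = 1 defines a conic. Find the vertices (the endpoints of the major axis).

(0, -17) and (0, 17)

Center (0, 0). The larger denominator 289 sits under the y-term, so the major axis is vertical; a² = 289, b² = 64.
a = 17. Vertices at (h, k ± a).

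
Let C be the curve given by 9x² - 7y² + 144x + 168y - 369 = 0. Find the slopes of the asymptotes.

Collect terms: 9(x² + 16x) -7(y² - 24y) = 369
9(x + 8)² -7(y - 12)² = 369 + 576 - 1008 = -63
Divide through by -63 to get (y - 12)²/9 - (x + 8)²/7 = 1.
Hyperbola, center (-8, 12), transverse axis vertical; a² = 9, b² = 7.
For a vertical hyperbola the asymptotes have slope ±a/b.
Here that is ±3/√7 = ±3√7/7.

3√7/7 and -3√7/7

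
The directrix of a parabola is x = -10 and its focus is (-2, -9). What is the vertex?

The vertex is the midpoint between the focus and the directrix along the axis of symmetry.
Axis is horizontal (directrix is vertical). Vertex x-coordinate = (-2 + (-10))/2 = -6; y-coordinate = -9.

(-6, -9)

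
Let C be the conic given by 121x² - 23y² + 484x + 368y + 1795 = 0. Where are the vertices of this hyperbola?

121(x² + 4x) -23(y² - 16y) = -1795
Completing the square gives 121(x + 2)² -23(y - 8)² = -1795 + 484 - 1472 = -2783.
Dividing both sides by -2783: (y - 8)²/121 - (x + 2)²/23 = 1
Hyperbola, center (-2, 8), transverse axis vertical; a² = 121, b² = 23.
a = 11. Vertices at (h, k ± a).

(-2, -3) and (-2, 19)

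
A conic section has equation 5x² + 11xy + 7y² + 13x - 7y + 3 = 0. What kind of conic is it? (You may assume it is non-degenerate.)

ellipse

A = 5, B = 11, C = 7.
Discriminant B² − 4AC = 11² − 4·5·7 = -19.
B² − 4AC < 0 ⇒ ellipse.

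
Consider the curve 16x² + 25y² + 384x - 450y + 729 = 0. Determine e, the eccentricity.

16(x² + 24x) + 25(y² - 18y) = -729
Complete the square in x and y: 16(x + 12)² + 25(y - 9)² = -729 + 2304 + 2025 = 3600
Divide by 3600: (x + 12)²/225 + (y - 9)²/144 = 1
Ellipse, center (-12, 9), major axis horizontal; a² = 225, b² = 144.
c² = a² - b² = 81, so c = 9.
e = c/a = 9/15 = 3/5.

e = 3/5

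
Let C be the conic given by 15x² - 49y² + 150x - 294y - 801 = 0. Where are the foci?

(-13, -3) and (3, -3)

15(x² + 10x) -49(y² + 6y) = 801
Complete the square: 15(x + 5)² -49(y + 3)² = 801 + 375 - 441 = 735
Divide by 735: (x + 5)²/49 - (y + 3)²/15 = 1
Hyperbola, center (-5, -3), transverse axis horizontal; a² = 49, b² = 15.
c² = a² + b² = 49 + 15 = 64, so c = 8.
Foci lie on the horizontal axis through the center: (h ± c, k).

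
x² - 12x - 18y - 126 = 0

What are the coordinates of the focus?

Only x is squared. Complete the square in x: (x - 6)² = 18(y + 9).
Vertex (6, -9); 4p = 18 so p = 9/2. Opens up.
Focus is p units from the vertex along the axis: (h, k + p).

(6, -9/2)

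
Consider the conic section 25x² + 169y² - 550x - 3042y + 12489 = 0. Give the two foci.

(-1, 9) and (23, 9)

Group the x- and y-terms: 25(x² - 22x) + 169(y² - 18y) = -12489
25(x - 11)² + 169(y - 9)² = -12489 + 3025 + 13689 = 4225
Divide by 4225: (x - 11)²/169 + (y - 9)²/25 = 1
Ellipse, center (11, 9), major axis horizontal; a² = 169, b² = 25.
c² = a² - b² = 169 - 25 = 144, so c = 12.
Foci lie on the horizontal axis through the center: (h ± c, k).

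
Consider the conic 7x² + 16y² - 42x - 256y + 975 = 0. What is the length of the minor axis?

2√7

Collect terms: 7(x² - 6x) + 16(y² - 16y) = -975
Complete the square in x and y: 7(x - 3)² + 16(y - 8)² = -975 + 63 + 1024 = 112
Dividing both sides by 112: (x - 3)²/16 + (y - 8)²/7 = 1
Ellipse, center (3, 8), major axis horizontal; a² = 16, b² = 7.
b² = 7 so b = √7; the minor axis has length 2b = 2√7.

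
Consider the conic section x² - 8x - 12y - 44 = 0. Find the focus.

(4, -2)

Only x is squared. Complete the square in x: (x - 4)² = 12(y + 5).
Vertex (4, -5); 4p = 12 so p = 3. Opens up.
Focus is p units from the vertex along the axis: (h, k + p).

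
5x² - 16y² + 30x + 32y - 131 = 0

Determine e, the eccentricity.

Collect terms: 5(x² + 6x) -16(y² - 2y) = 131
Complete the square: 5(x + 3)² -16(y - 1)² = 131 + 45 - 16 = 160
Dividing both sides by 160: (x + 3)²/32 - (y - 1)²/10 = 1
Hyperbola, center (-3, 1), transverse axis horizontal; a² = 32, b² = 10.
c² = a² + b² = 42, so c = √42.
e = c/a = √42/4√2 = √21/4.

e = √21/4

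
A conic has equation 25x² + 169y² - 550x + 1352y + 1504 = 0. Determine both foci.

Collect terms: 25(x² - 22x) + 169(y² + 8y) = -1504
Complete the square: 25(x - 11)² + 169(y + 4)² = -1504 + 3025 + 2704 = 4225
Divide through by 4225 to get (x - 11)²/169 + (y + 4)²/25 = 1.
Ellipse, center (11, -4), major axis horizontal; a² = 169, b² = 25.
c² = a² - b² = 169 - 25 = 144, so c = 12.
Foci lie on the horizontal axis through the center: (h ± c, k).

(-1, -4) and (23, -4)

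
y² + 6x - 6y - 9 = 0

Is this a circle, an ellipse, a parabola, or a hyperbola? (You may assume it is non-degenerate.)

parabola

No xy term. Coefficients of x² and y² are A = 0, C = 1.
Exactly one squared variable ⇒ parabola.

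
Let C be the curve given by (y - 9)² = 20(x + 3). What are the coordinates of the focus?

Vertex (-3, 9); 4p = 20 so p = 5. Opens right.
Focus is p units from the vertex along the axis: (h + p, k).

(2, 9)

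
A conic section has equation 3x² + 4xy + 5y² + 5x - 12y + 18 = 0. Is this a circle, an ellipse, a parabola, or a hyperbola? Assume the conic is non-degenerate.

A = 3, B = 4, C = 5.
Discriminant B² − 4AC = 4² − 4·3·5 = -44.
B² − 4AC < 0 ⇒ ellipse.

ellipse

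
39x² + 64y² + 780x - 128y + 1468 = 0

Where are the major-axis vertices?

Group the x- and y-terms: 39(x² + 20x) + 64(y² - 2y) = -1468
Complete the square: 39(x + 10)² + 64(y - 1)² = -1468 + 3900 + 64 = 2496
Divide by 2496: (x + 10)²/64 + (y - 1)²/39 = 1
Ellipse, center (-10, 1), major axis horizontal; a² = 64, b² = 39.
a = 8. Vertices at (h ± a, k).

(-18, 1) and (-2, 1)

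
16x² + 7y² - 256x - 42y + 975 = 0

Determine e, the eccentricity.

e = 3/4

Rearranging, 16(x² - 16x) + 7(y² - 6y) = -975.
Complete the square: 16(x - 8)² + 7(y - 3)² = -975 + 1024 + 63 = 112
Divide through by 112 to get (x - 8)²/7 + (y - 3)²/16 = 1.
Ellipse, center (8, 3), major axis vertical; a² = 16, b² = 7.
c² = a² - b² = 9, so c = 3.
e = c/a = 3/4.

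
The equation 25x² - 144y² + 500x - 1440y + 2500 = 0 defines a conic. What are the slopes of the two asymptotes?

Group: 25(x² + 20x) -144(y² + 10y) = -2500
Complete the square: 25(x + 10)² -144(y + 5)² = -2500 + 2500 - 3600 = -3600
Divide through by -3600 to get (y + 5)²/25 - (x + 10)²/144 = 1.
Hyperbola, center (-10, -5), transverse axis vertical; a² = 25, b² = 144.
For a vertical hyperbola the asymptotes have slope ±a/b.
Here that is ±5/12.

5/12 and -5/12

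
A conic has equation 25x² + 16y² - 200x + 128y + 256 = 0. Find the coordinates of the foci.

Collect terms: 25(x² - 8x) + 16(y² + 8y) = -256
Complete the square in x and y: 25(x - 4)² + 16(y + 4)² = -256 + 400 + 256 = 400
Divide by 400: (x - 4)²/16 + (y + 4)²/25 = 1
Ellipse, center (4, -4), major axis vertical; a² = 25, b² = 16.
c² = a² - b² = 25 - 16 = 9, so c = 3.
Foci lie on the vertical axis through the center: (h, k ± c).

(4, -7) and (4, -1)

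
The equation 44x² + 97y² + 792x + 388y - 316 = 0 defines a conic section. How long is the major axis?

Collect terms: 44(x² + 18x) + 97(y² + 4y) = 316
Complete the square: 44(x + 9)² + 97(y + 2)² = 316 + 3564 + 388 = 4268
Dividing both sides by 4268: (x + 9)²/97 + (y + 2)²/44 = 1
Ellipse, center (-9, -2), major axis horizontal; a² = 97, b² = 44.
a² = 97 so a = √97; the major axis has length 2a = 2√97.

2√97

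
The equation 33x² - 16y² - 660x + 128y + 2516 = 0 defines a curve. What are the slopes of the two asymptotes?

Group the x- and y-terms: 33(x² - 20x) -16(y² - 8y) = -2516
Complete the square in x and y: 33(x - 10)² -16(y - 4)² = -2516 + 3300 - 256 = 528
Divide by 528: (x - 10)²/16 - (y - 4)²/33 = 1
Hyperbola, center (10, 4), transverse axis horizontal; a² = 16, b² = 33.
For a horizontal hyperbola the asymptotes have slope ±b/a.
Here that is ±√33/4.

√33/4 and -√33/4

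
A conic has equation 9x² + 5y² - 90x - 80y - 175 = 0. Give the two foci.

9(x² - 10x) + 5(y² - 16y) = 175
Complete the square in x and y: 9(x - 5)² + 5(y - 8)² = 175 + 225 + 320 = 720
Dividing both sides by 720: (x - 5)²/80 + (y - 8)²/144 = 1
Ellipse, center (5, 8), major axis vertical; a² = 144, b² = 80.
c² = a² - b² = 144 - 80 = 64, so c = 8.
Foci lie on the vertical axis through the center: (h, k ± c).

(5, 0) and (5, 16)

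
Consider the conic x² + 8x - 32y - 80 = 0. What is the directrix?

Only x is squared. Complete the square in x: (x + 4)² = 32(y + 3).
Vertex (-4, -3); 4p = 32 so p = 8. Opens up.
Directrix is the horizontal line y = k − p = -3 − (8) = -11.

y = -11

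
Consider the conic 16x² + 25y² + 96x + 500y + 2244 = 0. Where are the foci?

Collect terms: 16(x² + 6x) + 25(y² + 20y) = -2244
Completing the square gives 16(x + 3)² + 25(y + 10)² = -2244 + 144 + 2500 = 400.
Dividing both sides by 400: (x + 3)²/25 + (y + 10)²/16 = 1
Ellipse, center (-3, -10), major axis horizontal; a² = 25, b² = 16.
c² = a² - b² = 25 - 16 = 9, so c = 3.
Foci lie on the horizontal axis through the center: (h ± c, k).

(-6, -10) and (0, -10)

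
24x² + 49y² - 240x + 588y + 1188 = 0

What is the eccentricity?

Group: 24(x² - 10x) + 49(y² + 12y) = -1188
24(x - 5)² + 49(y + 6)² = -1188 + 600 + 1764 = 1176
Dividing both sides by 1176: (x - 5)²/49 + (y + 6)²/24 = 1
Ellipse, center (5, -6), major axis horizontal; a² = 49, b² = 24.
c² = a² - b² = 25, so c = 5.
e = c/a = 5/7.

e = 5/7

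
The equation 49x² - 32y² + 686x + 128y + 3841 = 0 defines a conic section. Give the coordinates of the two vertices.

(-7, -5) and (-7, 9)

Group the x- and y-terms: 49(x² + 14x) -32(y² - 4y) = -3841
Complete the square: 49(x + 7)² -32(y - 2)² = -3841 + 2401 - 128 = -1568
Divide by -1568: (y - 2)²/49 - (x + 7)²/32 = 1
Hyperbola, center (-7, 2), transverse axis vertical; a² = 49, b² = 32.
a = 7. Vertices at (h, k ± a).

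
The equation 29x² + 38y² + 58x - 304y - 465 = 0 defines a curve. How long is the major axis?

2√38

Collect terms: 29(x² + 2x) + 38(y² - 8y) = 465
Complete the square: 29(x + 1)² + 38(y - 4)² = 465 + 29 + 608 = 1102
Divide by 1102: (x + 1)²/38 + (y - 4)²/29 = 1
Ellipse, center (-1, 4), major axis horizontal; a² = 38, b² = 29.
a² = 38 so a = √38; the major axis has length 2a = 2√38.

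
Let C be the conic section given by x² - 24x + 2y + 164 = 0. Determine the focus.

Only x is squared. Complete the square in x: (x - 12)² = -2(y + 10).
Vertex (12, -10); 4p = -2 so p = -1/2. Opens down.
Focus is p units from the vertex along the axis: (h, k + p).

(12, -21/2)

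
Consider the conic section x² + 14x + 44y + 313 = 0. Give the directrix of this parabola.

Only x is squared. Complete the square in x: (x + 7)² = -44(y + 6).
Vertex (-7, -6); 4p = -44 so p = -11. Opens down.
Directrix is the horizontal line y = k − p = -6 − (-11) = 5.

y = 5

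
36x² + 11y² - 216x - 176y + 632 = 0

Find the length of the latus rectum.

11/3

Group the x- and y-terms: 36(x² - 6x) + 11(y² - 16y) = -632
36(x - 3)² + 11(y - 8)² = -632 + 324 + 704 = 396
Dividing both sides by 396: (x - 3)²/11 + (y - 8)²/36 = 1
Ellipse, center (3, 8), major axis vertical; a² = 36, b² = 11.
Latus rectum length = 2b²/a = 2·11/6 = 11/3.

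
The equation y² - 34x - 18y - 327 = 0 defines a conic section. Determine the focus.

Only y is squared. Complete the square in y: (y - 9)² = 34(x + 12).
Vertex (-12, 9); 4p = 34 so p = 17/2. Opens right.
Focus is p units from the vertex along the axis: (h + p, k).

(-7/2, 9)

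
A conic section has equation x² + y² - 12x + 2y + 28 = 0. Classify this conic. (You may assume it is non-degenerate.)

circle

No xy term. Coefficients of x² and y² are A = 1, C = 1.
A = C (same sign) ⇒ circle.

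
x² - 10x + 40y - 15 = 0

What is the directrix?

y = 11

Only x is squared. Complete the square in x: (x - 5)² = -40(y - 1).
Vertex (5, 1); 4p = -40 so p = -10. Opens down.
Directrix is the horizontal line y = k − p = 1 − (-10) = 11.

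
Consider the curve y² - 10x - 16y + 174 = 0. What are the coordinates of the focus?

Only y is squared. Complete the square in y: (y - 8)² = 10(x - 11).
Vertex (11, 8); 4p = 10 so p = 5/2. Opens right.
Focus is p units from the vertex along the axis: (h + p, k).

(27/2, 8)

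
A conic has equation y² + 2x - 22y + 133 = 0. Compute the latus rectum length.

2

Only y is squared. Complete the square in y: (y - 11)² = -2(x + 6).
Vertex (-6, 11); 4p = -2 so p = -1/2. Opens left.
Latus rectum length = |4p| = 2.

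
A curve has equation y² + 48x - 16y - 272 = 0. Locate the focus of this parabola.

(-5, 8)

Only y is squared. Complete the square in y: (y - 8)² = -48(x - 7).
Vertex (7, 8); 4p = -48 so p = -12. Opens left.
Focus is p units from the vertex along the axis: (h + p, k).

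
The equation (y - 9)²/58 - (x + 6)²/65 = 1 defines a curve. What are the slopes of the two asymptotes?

√3770/65 and -√3770/65

Center (-6, 9). The positive term is the y-term, so the transverse axis is vertical; a² = 58, b² = 65.
For a vertical hyperbola the asymptotes have slope ±a/b.
Here that is ±√58/√65 = ±√3770/65.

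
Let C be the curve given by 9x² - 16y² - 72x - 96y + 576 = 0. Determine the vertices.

Rearranging, 9(x² - 8x) -16(y² + 6y) = -576.
Completing the square gives 9(x - 4)² -16(y + 3)² = -576 + 144 - 144 = -576.
Dividing both sides by -576: (y + 3)²/36 - (x - 4)²/64 = 1
Hyperbola, center (4, -3), transverse axis vertical; a² = 36, b² = 64.
a = 6. Vertices at (h, k ± a).

(4, -9) and (4, 3)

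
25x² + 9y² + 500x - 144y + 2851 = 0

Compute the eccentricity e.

Collect terms: 25(x² + 20x) + 9(y² - 16y) = -2851
Completing the square gives 25(x + 10)² + 9(y - 8)² = -2851 + 2500 + 576 = 225.
Divide through by 225 to get (x + 10)²/9 + (y - 8)²/25 = 1.
Ellipse, center (-10, 8), major axis vertical; a² = 25, b² = 9.
c² = a² - b² = 16, so c = 4.
e = c/a = 4/5.

e = 4/5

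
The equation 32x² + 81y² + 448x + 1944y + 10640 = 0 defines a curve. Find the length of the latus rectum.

Group the x- and y-terms: 32(x² + 14x) + 81(y² + 24y) = -10640
32(x + 7)² + 81(y + 12)² = -10640 + 1568 + 11664 = 2592
Divide by 2592: (x + 7)²/81 + (y + 12)²/32 = 1
Ellipse, center (-7, -12), major axis horizontal; a² = 81, b² = 32.
Latus rectum length = 2b²/a = 2·32/9 = 64/9.

64/9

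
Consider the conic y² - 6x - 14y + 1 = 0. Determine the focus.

Only y is squared. Complete the square in y: (y - 7)² = 6(x + 8).
Vertex (-8, 7); 4p = 6 so p = 3/2. Opens right.
Focus is p units from the vertex along the axis: (h + p, k).

(-13/2, 7)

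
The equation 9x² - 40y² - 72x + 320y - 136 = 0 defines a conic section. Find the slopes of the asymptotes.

3√10/20 and -3√10/20

9(x² - 8x) -40(y² - 8y) = 136
9(x - 4)² -40(y - 4)² = 136 + 144 - 640 = -360
Dividing both sides by -360: (y - 4)²/9 - (x - 4)²/40 = 1
Hyperbola, center (4, 4), transverse axis vertical; a² = 9, b² = 40.
For a vertical hyperbola the asymptotes have slope ±a/b.
Here that is ±3/2√10 = ±3√10/20.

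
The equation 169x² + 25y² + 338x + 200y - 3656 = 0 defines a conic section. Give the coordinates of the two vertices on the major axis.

Collect terms: 169(x² + 2x) + 25(y² + 8y) = 3656
Completing the square gives 169(x + 1)² + 25(y + 4)² = 3656 + 169 + 400 = 4225.
Divide through by 4225 to get (x + 1)²/25 + (y + 4)²/169 = 1.
Ellipse, center (-1, -4), major axis vertical; a² = 169, b² = 25.
a = 13. Vertices at (h, k ± a).

(-1, -17) and (-1, 9)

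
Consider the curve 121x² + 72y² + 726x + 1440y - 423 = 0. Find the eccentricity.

Group the x- and y-terms: 121(x² + 6x) + 72(y² + 20y) = 423
121(x + 3)² + 72(y + 10)² = 423 + 1089 + 7200 = 8712
Divide by 8712: (x + 3)²/72 + (y + 10)²/121 = 1
Ellipse, center (-3, -10), major axis vertical; a² = 121, b² = 72.
c² = a² - b² = 49, so c = 7.
e = c/a = 7/11.

e = 7/11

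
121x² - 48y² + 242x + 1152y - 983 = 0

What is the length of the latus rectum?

Rearranging, 121(x² + 2x) -48(y² - 24y) = 983.
Complete the square: 121(x + 1)² -48(y - 12)² = 983 + 121 - 6912 = -5808
Divide through by -5808 to get (y - 12)²/121 - (x + 1)²/48 = 1.
Hyperbola, center (-1, 12), transverse axis vertical; a² = 121, b² = 48.
Latus rectum length = 2b²/a = 2·48/11 = 96/11.

96/11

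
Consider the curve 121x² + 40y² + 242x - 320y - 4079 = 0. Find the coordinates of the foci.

(-1, -5) and (-1, 13)

Group: 121(x² + 2x) + 40(y² - 8y) = 4079
Completing the square gives 121(x + 1)² + 40(y - 4)² = 4079 + 121 + 640 = 4840.
Divide through by 4840 to get (x + 1)²/40 + (y - 4)²/121 = 1.
Ellipse, center (-1, 4), major axis vertical; a² = 121, b² = 40.
c² = a² - b² = 121 - 40 = 81, so c = 9.
Foci lie on the vertical axis through the center: (h, k ± c).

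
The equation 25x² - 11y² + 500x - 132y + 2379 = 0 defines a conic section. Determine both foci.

Group the x- and y-terms: 25(x² + 20x) -11(y² + 12y) = -2379
Complete the square: 25(x + 10)² -11(y + 6)² = -2379 + 2500 - 396 = -275
Divide through by -275 to get (y + 6)²/25 - (x + 10)²/11 = 1.
Hyperbola, center (-10, -6), transverse axis vertical; a² = 25, b² = 11.
c² = a² + b² = 25 + 11 = 36, so c = 6.
Foci lie on the vertical axis through the center: (h, k ± c).

(-10, -12) and (-10, 0)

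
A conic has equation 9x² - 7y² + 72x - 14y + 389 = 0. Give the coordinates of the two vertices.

(-4, -7) and (-4, 5)

9(x² + 8x) -7(y² + 2y) = -389
9(x + 4)² -7(y + 1)² = -389 + 144 - 7 = -252
Divide through by -252 to get (y + 1)²/36 - (x + 4)²/28 = 1.
Hyperbola, center (-4, -1), transverse axis vertical; a² = 36, b² = 28.
a = 6. Vertices at (h, k ± a).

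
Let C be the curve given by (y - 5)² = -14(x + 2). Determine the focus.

Vertex (-2, 5); 4p = -14 so p = -7/2. Opens left.
Focus is p units from the vertex along the axis: (h + p, k).

(-11/2, 5)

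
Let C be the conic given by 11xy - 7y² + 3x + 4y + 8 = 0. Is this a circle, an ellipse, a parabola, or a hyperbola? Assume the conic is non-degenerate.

hyperbola

A = 0, B = 11, C = -7.
Discriminant B² − 4AC = 11² − 4·0·(-7) = 121.
B² − 4AC > 0 ⇒ hyperbola.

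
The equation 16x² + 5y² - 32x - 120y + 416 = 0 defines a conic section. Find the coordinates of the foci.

(1, 12 - 2√11) and (1, 12 + 2√11)

Collect terms: 16(x² - 2x) + 5(y² - 24y) = -416
Complete the square in x and y: 16(x - 1)² + 5(y - 12)² = -416 + 16 + 720 = 320
Dividing both sides by 320: (x - 1)²/20 + (y - 12)²/64 = 1
Ellipse, center (1, 12), major axis vertical; a² = 64, b² = 20.
c² = a² - b² = 64 - 20 = 44, so c = 2√11.
Foci lie on the vertical axis through the center: (h, k ± c).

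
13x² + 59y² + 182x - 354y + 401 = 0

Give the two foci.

Group the x- and y-terms: 13(x² + 14x) + 59(y² - 6y) = -401
13(x + 7)² + 59(y - 3)² = -401 + 637 + 531 = 767
Divide by 767: (x + 7)²/59 + (y - 3)²/13 = 1
Ellipse, center (-7, 3), major axis horizontal; a² = 59, b² = 13.
c² = a² - b² = 59 - 13 = 46, so c = √46.
Foci lie on the horizontal axis through the center: (h ± c, k).

(-7 - √46, 3) and (-7 + √46, 3)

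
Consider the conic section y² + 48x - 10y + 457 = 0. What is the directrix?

Only y is squared. Complete the square in y: (y - 5)² = -48(x + 9).
Vertex (-9, 5); 4p = -48 so p = -12. Opens left.
Directrix is the vertical line x = h − p = -9 − (-12) = 3.

x = 3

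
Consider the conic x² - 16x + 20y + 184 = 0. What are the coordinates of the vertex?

(8, -6)

Only x is squared. Complete the square in x: (x - 8)² = -20(y + 6).
Vertex (8, -6); 4p = -20 so p = -5. Opens down.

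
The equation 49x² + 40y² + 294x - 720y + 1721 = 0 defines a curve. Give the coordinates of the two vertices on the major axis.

(-3, 2) and (-3, 16)

Group the x- and y-terms: 49(x² + 6x) + 40(y² - 18y) = -1721
Complete the square: 49(x + 3)² + 40(y - 9)² = -1721 + 441 + 3240 = 1960
Divide by 1960: (x + 3)²/40 + (y - 9)²/49 = 1
Ellipse, center (-3, 9), major axis vertical; a² = 49, b² = 40.
a = 7. Vertices at (h, k ± a).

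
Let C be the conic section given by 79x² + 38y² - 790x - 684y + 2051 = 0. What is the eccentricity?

Rearranging, 79(x² - 10x) + 38(y² - 18y) = -2051.
79(x - 5)² + 38(y - 9)² = -2051 + 1975 + 3078 = 3002
Divide by 3002: (x - 5)²/38 + (y - 9)²/79 = 1
Ellipse, center (5, 9), major axis vertical; a² = 79, b² = 38.
c² = a² - b² = 41, so c = √41.
e = c/a = √41/√79 = √3239/79.

e = √3239/79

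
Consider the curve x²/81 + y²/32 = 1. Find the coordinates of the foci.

(-7, 0) and (7, 0)

Center (0, 0). The larger denominator 81 sits under the x-term, so the major axis is horizontal; a² = 81, b² = 32.
c² = a² - b² = 81 - 32 = 49, so c = 7.
Foci lie on the horizontal axis through the center: (h ± c, k).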